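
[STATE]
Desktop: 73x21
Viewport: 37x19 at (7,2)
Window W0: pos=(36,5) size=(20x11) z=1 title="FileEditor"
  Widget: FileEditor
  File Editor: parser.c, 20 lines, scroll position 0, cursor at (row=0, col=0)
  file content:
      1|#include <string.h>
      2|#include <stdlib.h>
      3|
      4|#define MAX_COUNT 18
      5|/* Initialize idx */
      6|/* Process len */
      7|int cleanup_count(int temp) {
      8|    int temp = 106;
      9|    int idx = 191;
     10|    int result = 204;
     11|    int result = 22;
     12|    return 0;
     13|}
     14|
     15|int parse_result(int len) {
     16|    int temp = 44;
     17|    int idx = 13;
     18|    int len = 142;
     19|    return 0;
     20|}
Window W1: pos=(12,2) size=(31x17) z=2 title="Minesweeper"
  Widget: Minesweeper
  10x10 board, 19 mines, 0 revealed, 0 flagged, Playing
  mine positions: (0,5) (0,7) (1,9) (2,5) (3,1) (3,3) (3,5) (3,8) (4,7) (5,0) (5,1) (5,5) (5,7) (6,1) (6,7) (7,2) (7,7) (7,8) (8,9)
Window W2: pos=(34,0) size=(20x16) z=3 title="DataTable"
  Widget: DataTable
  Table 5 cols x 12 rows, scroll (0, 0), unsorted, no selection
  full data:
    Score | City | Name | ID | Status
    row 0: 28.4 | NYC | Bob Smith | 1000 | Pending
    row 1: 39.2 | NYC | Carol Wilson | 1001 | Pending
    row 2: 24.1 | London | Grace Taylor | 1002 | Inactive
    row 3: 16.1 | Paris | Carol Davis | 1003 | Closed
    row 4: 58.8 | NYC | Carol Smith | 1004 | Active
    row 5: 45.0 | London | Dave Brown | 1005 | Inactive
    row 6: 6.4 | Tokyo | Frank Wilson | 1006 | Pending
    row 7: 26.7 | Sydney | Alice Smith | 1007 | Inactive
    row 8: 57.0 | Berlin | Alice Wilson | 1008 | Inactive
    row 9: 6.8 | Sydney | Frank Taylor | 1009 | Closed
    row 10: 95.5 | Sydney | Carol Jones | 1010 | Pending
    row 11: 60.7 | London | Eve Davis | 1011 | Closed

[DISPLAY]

     ┏━━━━━━━━━━━━━━━━━━━━━┠─────────
     ┃ Minesweeper         ┃Score│Cit
     ┠─────────────────────┃─────┼───
     ┃■■■■■■■■■■           ┃28.4 │NYC
     ┃■■■■■■■■■■           ┃39.2 │NYC
     ┃■■■■■■■■■■           ┃24.1 │Lon
     ┃■■■■■■■■■■           ┃16.1 │Par
     ┃■■■■■■■■■■           ┃58.8 │NYC
     ┃■■■■■■■■■■           ┃45.0 │Lon
     ┃■■■■■■■■■■           ┃6.4  │Tok
     ┃■■■■■■■■■■           ┃26.7 │Syd
     ┃■■■■■■■■■■           ┃57.0 │Ber
     ┃■■■■■■■■■■           ┃6.8  │Syd
     ┃                     ┗━━━━━━━━━
     ┃                             ┃ 
     ┃                             ┃ 
     ┗━━━━━━━━━━━━━━━━━━━━━━━━━━━━━┛ 
                                     
                                     


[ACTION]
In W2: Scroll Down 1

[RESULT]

     ┏━━━━━━━━━━━━━━━━━━━━━┠─────────
     ┃ Minesweeper         ┃Score│Cit
     ┠─────────────────────┃─────┼───
     ┃■■■■■■■■■■           ┃39.2 │NYC
     ┃■■■■■■■■■■           ┃24.1 │Lon
     ┃■■■■■■■■■■           ┃16.1 │Par
     ┃■■■■■■■■■■           ┃58.8 │NYC
     ┃■■■■■■■■■■           ┃45.0 │Lon
     ┃■■■■■■■■■■           ┃6.4  │Tok
     ┃■■■■■■■■■■           ┃26.7 │Syd
     ┃■■■■■■■■■■           ┃57.0 │Ber
     ┃■■■■■■■■■■           ┃6.8  │Syd
     ┃■■■■■■■■■■           ┃95.5 │Syd
     ┃                     ┗━━━━━━━━━
     ┃                             ┃ 
     ┃                             ┃ 
     ┗━━━━━━━━━━━━━━━━━━━━━━━━━━━━━┛ 
                                     
                                     


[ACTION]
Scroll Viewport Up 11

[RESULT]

                           ┏━━━━━━━━━
                           ┃ DataTabl
     ┏━━━━━━━━━━━━━━━━━━━━━┠─────────
     ┃ Minesweeper         ┃Score│Cit
     ┠─────────────────────┃─────┼───
     ┃■■■■■■■■■■           ┃39.2 │NYC
     ┃■■■■■■■■■■           ┃24.1 │Lon
     ┃■■■■■■■■■■           ┃16.1 │Par
     ┃■■■■■■■■■■           ┃58.8 │NYC
     ┃■■■■■■■■■■           ┃45.0 │Lon
     ┃■■■■■■■■■■           ┃6.4  │Tok
     ┃■■■■■■■■■■           ┃26.7 │Syd
     ┃■■■■■■■■■■           ┃57.0 │Ber
     ┃■■■■■■■■■■           ┃6.8  │Syd
     ┃■■■■■■■■■■           ┃95.5 │Syd
     ┃                     ┗━━━━━━━━━
     ┃                             ┃ 
     ┃                             ┃ 
     ┗━━━━━━━━━━━━━━━━━━━━━━━━━━━━━┛ 


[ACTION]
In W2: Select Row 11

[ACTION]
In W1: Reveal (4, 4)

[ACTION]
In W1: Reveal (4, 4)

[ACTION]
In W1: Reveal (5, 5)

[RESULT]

                           ┏━━━━━━━━━
                           ┃ DataTabl
     ┏━━━━━━━━━━━━━━━━━━━━━┠─────────
     ┃ Minesweeper         ┃Score│Cit
     ┠─────────────────────┃─────┼───
     ┃■■■■■✹■✹■■           ┃39.2 │NYC
     ┃■■■■■■■■■✹           ┃24.1 │Lon
     ┃■■■■■✹■■■■           ┃16.1 │Par
     ┃■✹■✹■✹■■✹■           ┃58.8 │NYC
     ┃■■■■3■■✹■■           ┃45.0 │Lon
     ┃✹✹■■■✹■✹■■           ┃6.4  │Tok
     ┃■✹■■■■■✹■■           ┃26.7 │Syd
     ┃■■✹■■■■✹✹■           ┃57.0 │Ber
     ┃■■■■■■■■■✹           ┃6.8  │Syd
     ┃■■■■■■■■■■           ┃95.5 │Syd
     ┃                     ┗━━━━━━━━━
     ┃                             ┃ 
     ┃                             ┃ 
     ┗━━━━━━━━━━━━━━━━━━━━━━━━━━━━━┛ 


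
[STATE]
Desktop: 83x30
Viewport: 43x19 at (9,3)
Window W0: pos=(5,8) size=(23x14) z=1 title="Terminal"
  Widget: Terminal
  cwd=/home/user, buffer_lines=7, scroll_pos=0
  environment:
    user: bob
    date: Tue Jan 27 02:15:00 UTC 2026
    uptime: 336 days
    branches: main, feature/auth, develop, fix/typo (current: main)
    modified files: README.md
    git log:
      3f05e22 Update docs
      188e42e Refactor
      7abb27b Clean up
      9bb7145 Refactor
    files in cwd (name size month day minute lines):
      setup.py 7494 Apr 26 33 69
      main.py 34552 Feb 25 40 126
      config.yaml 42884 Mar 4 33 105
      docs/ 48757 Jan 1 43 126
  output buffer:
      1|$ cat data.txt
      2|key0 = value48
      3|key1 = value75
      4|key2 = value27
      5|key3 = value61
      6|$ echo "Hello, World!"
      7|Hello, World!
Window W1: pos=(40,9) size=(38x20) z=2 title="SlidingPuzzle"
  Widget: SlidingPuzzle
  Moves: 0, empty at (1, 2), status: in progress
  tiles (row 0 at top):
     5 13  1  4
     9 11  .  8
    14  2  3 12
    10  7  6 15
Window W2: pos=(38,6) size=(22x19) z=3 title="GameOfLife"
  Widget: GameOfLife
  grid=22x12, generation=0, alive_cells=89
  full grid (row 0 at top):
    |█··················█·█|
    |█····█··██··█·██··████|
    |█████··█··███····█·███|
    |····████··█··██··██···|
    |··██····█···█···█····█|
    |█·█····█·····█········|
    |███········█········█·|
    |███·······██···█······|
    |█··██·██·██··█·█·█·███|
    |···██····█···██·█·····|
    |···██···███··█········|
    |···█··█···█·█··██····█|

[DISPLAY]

                                           
                                           
                                           
                             ┏━━━━━━━━━━━━━
                             ┃ GameOfLife  
━━━━━━━━━━━━━━━━━━┓          ┠─────────────
rminal            ┃          ┃Gen: 0       
──────────────────┨          ┃·············
at data.txt       ┃          ┃····█··██··█·
0 = value48       ┃          ┃████··█··███·
1 = value75       ┃          ┃···████··█··█
2 = value27       ┃          ┃·██····█···█·
3 = value61       ┃          ┃·█····█·····█
cho "Hello, World!┃          ┃██········█··
lo, World!        ┃          ┃██·······██··
                  ┃          ┃··██·██·██··█
                  ┃          ┃··██····█···█
                  ┃          ┃··██···███··█
━━━━━━━━━━━━━━━━━━┛          ┃··█··█···█·█·


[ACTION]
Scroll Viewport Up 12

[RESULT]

                                           
                                           
                                           
                                           
                                           
                                           
                             ┏━━━━━━━━━━━━━
                             ┃ GameOfLife  
━━━━━━━━━━━━━━━━━━┓          ┠─────────────
rminal            ┃          ┃Gen: 0       
──────────────────┨          ┃·············
at data.txt       ┃          ┃····█··██··█·
0 = value48       ┃          ┃████··█··███·
1 = value75       ┃          ┃···████··█··█
2 = value27       ┃          ┃·██····█···█·
3 = value61       ┃          ┃·█····█·····█
cho "Hello, World!┃          ┃██········█··
lo, World!        ┃          ┃██·······██··
                  ┃          ┃··██·██·██··█


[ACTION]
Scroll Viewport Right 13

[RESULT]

                                           
                                           
                                           
                                           
                                           
                                           
                ┏━━━━━━━━━━━━━━━━━━━━┓     
                ┃ GameOfLife         ┃     
━━━━━┓          ┠────────────────────┨     
     ┃          ┃Gen: 0              ┃━━━━━
─────┨          ┃··················█·┃     
     ┃          ┃····█··██··█·██··███┃─────
     ┃          ┃████··█··███····█·██┃─┐   
     ┃          ┃···████··█··██··██··┃ │   
     ┃          ┃·██····█···█···█····┃─┤   
     ┃          ┃·█····█·····█·······┃ │   
orld!┃          ┃██········█········█┃─┤   
     ┃          ┃██·······██···█·····┃ │   
     ┃          ┃··██·██·██··█·█·█·██┃─┤   


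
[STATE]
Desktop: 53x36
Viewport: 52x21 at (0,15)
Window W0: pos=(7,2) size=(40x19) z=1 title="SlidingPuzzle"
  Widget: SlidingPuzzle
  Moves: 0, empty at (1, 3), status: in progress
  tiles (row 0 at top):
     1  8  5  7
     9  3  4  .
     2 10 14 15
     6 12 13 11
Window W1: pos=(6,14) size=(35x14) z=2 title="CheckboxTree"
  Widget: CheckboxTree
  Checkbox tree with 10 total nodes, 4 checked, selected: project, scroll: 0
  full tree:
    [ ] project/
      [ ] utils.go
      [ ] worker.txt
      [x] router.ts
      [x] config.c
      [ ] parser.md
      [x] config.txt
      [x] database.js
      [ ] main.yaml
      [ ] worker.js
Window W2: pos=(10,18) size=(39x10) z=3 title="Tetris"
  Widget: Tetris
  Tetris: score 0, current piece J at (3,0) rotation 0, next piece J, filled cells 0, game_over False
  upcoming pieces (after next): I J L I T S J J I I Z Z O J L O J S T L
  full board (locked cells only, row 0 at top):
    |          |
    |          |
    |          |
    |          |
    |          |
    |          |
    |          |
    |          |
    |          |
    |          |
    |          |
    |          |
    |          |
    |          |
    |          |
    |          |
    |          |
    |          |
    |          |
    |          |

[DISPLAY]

      ┃ CheckboxTree                    ┃     ┃     
      ┠─────────────────────────────────┨     ┃     
      ┃>[-] project/                    ┃     ┃     
      ┃   ┏━━━━━━━━━━━━━━━━━━━━━━━━━━━━━━━━━━━━━┓   
      ┃   ┃ Tetris                              ┃   
      ┃   ┠─────────────────────────────────────┨   
      ┃   ┃          │Next:                     ┃   
      ┃   ┃          │█                         ┃   
      ┃   ┃          │███                       ┃   
      ┃   ┃          │                          ┃   
      ┃   ┃          │                          ┃   
      ┃   ┃          │                          ┃   
      ┗━━━┗━━━━━━━━━━━━━━━━━━━━━━━━━━━━━━━━━━━━━┛   
                                                    
                                                    
                                                    
                                                    
                                                    
                                                    
                                                    
                                                    


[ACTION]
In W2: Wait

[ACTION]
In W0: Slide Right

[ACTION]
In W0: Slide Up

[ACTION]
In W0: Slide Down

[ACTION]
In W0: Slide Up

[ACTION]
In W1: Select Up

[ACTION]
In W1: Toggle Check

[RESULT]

      ┃ CheckboxTree                    ┃     ┃     
      ┠─────────────────────────────────┨     ┃     
      ┃>[x] project/                    ┃     ┃     
      ┃   ┏━━━━━━━━━━━━━━━━━━━━━━━━━━━━━━━━━━━━━┓   
      ┃   ┃ Tetris                              ┃   
      ┃   ┠─────────────────────────────────────┨   
      ┃   ┃          │Next:                     ┃   
      ┃   ┃          │█                         ┃   
      ┃   ┃          │███                       ┃   
      ┃   ┃          │                          ┃   
      ┃   ┃          │                          ┃   
      ┃   ┃          │                          ┃   
      ┗━━━┗━━━━━━━━━━━━━━━━━━━━━━━━━━━━━━━━━━━━━┛   
                                                    
                                                    
                                                    
                                                    
                                                    
                                                    
                                                    
                                                    


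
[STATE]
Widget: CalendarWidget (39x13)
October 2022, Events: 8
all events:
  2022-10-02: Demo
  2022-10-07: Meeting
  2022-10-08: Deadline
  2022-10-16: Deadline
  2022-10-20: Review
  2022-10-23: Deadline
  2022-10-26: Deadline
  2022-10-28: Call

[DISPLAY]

              October 2022             
Mo Tu We Th Fr Sa Su                   
                1  2*                  
 3  4  5  6  7*  8*  9                 
10 11 12 13 14 15 16*                  
17 18 19 20* 21 22 23*                 
24 25 26* 27 28* 29 30                 
31                                     
                                       
                                       
                                       
                                       
                                       


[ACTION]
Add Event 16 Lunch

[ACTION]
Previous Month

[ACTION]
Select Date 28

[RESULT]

             September 2022            
Mo Tu We Th Fr Sa Su                   
          1  2  3  4                   
 5  6  7  8  9 10 11                   
12 13 14 15 16 17 18                   
19 20 21 22 23 24 25                   
26 27 [28] 29 30                       
                                       
                                       
                                       
                                       
                                       
                                       


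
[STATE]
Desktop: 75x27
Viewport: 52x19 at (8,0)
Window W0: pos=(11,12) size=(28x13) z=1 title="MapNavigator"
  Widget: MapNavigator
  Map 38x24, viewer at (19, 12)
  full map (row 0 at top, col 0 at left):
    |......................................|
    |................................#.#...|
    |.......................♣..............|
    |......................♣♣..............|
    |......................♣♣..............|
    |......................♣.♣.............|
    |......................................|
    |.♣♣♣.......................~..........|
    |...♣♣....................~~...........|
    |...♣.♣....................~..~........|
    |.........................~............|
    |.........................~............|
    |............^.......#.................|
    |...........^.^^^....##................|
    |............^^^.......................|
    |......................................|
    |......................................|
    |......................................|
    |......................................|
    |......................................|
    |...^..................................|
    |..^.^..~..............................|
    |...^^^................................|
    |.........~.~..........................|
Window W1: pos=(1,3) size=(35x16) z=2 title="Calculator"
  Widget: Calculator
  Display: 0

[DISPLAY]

                                                    
                                                    
                                                    
━━━━━━━━━━━━━━━━━━━━━━━━━━━┓                        
lator                      ┃                        
───────────────────────────┨                        
                          0┃                        
──┬───┬───┐                ┃                        
8 │ 9 │ ÷ │                ┃                        
──┼───┼───┤                ┃                        
5 │ 6 │ × │                ┃                        
──┼───┼───┤                ┃                        
2 │ 3 │ - │                ┃━━┓                     
──┼───┼───┤                ┃  ┃                     
. │ = │ + │                ┃──┨                     
──┼───┼───┤                ┃..┃                     
MC│ MR│ M+│                ┃..┃                     
──┴───┴───┘                ┃..┃                     
━━━━━━━━━━━━━━━━━━━━━━━━━━━┛..┃                     


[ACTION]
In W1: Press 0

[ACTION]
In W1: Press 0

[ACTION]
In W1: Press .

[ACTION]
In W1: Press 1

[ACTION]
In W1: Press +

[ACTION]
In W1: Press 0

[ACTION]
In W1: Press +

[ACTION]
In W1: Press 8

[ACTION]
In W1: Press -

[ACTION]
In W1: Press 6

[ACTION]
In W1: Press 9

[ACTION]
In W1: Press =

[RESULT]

                                                    
                                                    
                                                    
━━━━━━━━━━━━━━━━━━━━━━━━━━━┓                        
lator                      ┃                        
───────────────────────────┨                        
                      -60.9┃                        
──┬───┬───┐                ┃                        
8 │ 9 │ ÷ │                ┃                        
──┼───┼───┤                ┃                        
5 │ 6 │ × │                ┃                        
──┼───┼───┤                ┃                        
2 │ 3 │ - │                ┃━━┓                     
──┼───┼───┤                ┃  ┃                     
. │ = │ + │                ┃──┨                     
──┼───┼───┤                ┃..┃                     
MC│ MR│ M+│                ┃..┃                     
──┴───┴───┘                ┃..┃                     
━━━━━━━━━━━━━━━━━━━━━━━━━━━┛..┃                     


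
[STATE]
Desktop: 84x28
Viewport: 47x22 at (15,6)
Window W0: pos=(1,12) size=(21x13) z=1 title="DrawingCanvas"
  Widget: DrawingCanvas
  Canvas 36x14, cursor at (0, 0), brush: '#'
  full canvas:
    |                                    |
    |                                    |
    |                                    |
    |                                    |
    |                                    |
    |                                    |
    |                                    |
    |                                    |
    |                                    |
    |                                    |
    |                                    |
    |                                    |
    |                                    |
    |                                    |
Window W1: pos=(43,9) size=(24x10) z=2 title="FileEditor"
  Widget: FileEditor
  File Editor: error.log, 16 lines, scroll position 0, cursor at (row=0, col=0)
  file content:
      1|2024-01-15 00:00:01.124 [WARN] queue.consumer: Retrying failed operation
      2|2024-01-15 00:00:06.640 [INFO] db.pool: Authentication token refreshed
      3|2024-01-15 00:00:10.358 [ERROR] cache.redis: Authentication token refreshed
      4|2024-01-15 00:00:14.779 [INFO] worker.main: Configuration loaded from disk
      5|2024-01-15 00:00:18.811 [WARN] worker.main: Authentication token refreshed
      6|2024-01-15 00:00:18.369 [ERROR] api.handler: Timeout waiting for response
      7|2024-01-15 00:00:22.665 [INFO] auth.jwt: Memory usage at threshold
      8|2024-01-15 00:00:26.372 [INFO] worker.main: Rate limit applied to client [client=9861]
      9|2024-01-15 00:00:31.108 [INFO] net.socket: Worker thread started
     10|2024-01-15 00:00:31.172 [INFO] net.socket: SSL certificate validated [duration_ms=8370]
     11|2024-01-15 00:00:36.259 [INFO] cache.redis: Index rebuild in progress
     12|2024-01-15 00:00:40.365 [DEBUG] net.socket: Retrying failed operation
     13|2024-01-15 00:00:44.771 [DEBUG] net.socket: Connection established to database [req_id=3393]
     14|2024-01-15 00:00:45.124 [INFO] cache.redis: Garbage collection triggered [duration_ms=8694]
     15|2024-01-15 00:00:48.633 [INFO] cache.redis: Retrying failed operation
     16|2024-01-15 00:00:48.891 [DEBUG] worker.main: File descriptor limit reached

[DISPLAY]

                                               
                                               
                                               
                            ┏━━━━━━━━━━━━━━━━━━
                            ┃ FileEditor       
                            ┠──────────────────
━━━━━━┓                     ┃█024-01-15 00:00:0
s     ┃                     ┃2024-01-15 00:00:0
──────┨                     ┃2024-01-15 00:00:1
      ┃                     ┃2024-01-15 00:00:1
      ┃                     ┃2024-01-15 00:00:1
      ┃                     ┃2024-01-15 00:00:1
      ┃                     ┗━━━━━━━━━━━━━━━━━━
      ┃                                        
      ┃                                        
      ┃                                        
      ┃                                        
      ┃                                        
━━━━━━┛                                        
                                               
                                               
                                               


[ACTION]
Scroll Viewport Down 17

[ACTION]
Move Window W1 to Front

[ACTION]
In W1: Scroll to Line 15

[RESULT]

                                               
                                               
                                               
                            ┏━━━━━━━━━━━━━━━━━━
                            ┃ FileEditor       
                            ┠──────────────────
━━━━━━┓                     ┃2024-01-15 00:00:3
s     ┃                     ┃2024-01-15 00:00:4
──────┨                     ┃2024-01-15 00:00:4
      ┃                     ┃2024-01-15 00:00:4
      ┃                     ┃2024-01-15 00:00:4
      ┃                     ┃2024-01-15 00:00:4
      ┃                     ┗━━━━━━━━━━━━━━━━━━
      ┃                                        
      ┃                                        
      ┃                                        
      ┃                                        
      ┃                                        
━━━━━━┛                                        
                                               
                                               
                                               


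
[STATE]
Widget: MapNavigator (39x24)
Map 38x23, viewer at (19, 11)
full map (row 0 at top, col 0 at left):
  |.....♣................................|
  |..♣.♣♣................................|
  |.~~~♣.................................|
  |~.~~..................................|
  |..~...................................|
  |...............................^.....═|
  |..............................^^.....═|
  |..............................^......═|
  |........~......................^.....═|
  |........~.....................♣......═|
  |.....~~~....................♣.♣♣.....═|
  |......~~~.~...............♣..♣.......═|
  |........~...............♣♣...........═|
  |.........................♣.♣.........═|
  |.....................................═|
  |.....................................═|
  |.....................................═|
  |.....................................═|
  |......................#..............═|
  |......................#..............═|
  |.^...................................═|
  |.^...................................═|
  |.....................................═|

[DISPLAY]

                                       
.....♣................................ 
..♣.♣♣................................ 
.~~~♣................................. 
~.~~.................................. 
..~................................... 
...............................^.....═ 
..............................^^.....═ 
..............................^......═ 
........~......................^.....═ 
........~.....................♣......═ 
.....~~~....................♣.♣♣.....═ 
......~~~.~........@......♣..♣.......═ 
........~...............♣♣...........═ 
.........................♣.♣.........═ 
.....................................═ 
.....................................═ 
.....................................═ 
.....................................═ 
......................#..............═ 
......................#..............═ 
.^...................................═ 
.^...................................═ 
.....................................═ 


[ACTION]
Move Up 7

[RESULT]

                                       
                                       
                                       
                                       
                                       
                                       
                                       
                                       
.....♣................................ 
..♣.♣♣................................ 
.~~~♣................................. 
~.~~.................................. 
..~................@.................. 
...............................^.....═ 
..............................^^.....═ 
..............................^......═ 
........~......................^.....═ 
........~.....................♣......═ 
.....~~~....................♣.♣♣.....═ 
......~~~.~...............♣..♣.......═ 
........~...............♣♣...........═ 
.........................♣.♣.........═ 
.....................................═ 
.....................................═ 


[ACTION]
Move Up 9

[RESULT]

                                       
                                       
                                       
                                       
                                       
                                       
                                       
                                       
                                       
                                       
                                       
                                       
.....♣.............@.................. 
..♣.♣♣................................ 
.~~~♣................................. 
~.~~.................................. 
..~................................... 
...............................^.....═ 
..............................^^.....═ 
..............................^......═ 
........~......................^.....═ 
........~.....................♣......═ 
.....~~~....................♣.♣♣.....═ 
......~~~.~...............♣..♣.......═ 


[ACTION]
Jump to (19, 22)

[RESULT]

.....~~~....................♣.♣♣.....═ 
......~~~.~...............♣..♣.......═ 
........~...............♣♣...........═ 
.........................♣.♣.........═ 
.....................................═ 
.....................................═ 
.....................................═ 
.....................................═ 
......................#..............═ 
......................#..............═ 
.^...................................═ 
.^...................................═ 
...................@.................═ 
                                       
                                       
                                       
                                       
                                       
                                       
                                       
                                       
                                       
                                       
                                       


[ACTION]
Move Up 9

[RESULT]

..♣.♣♣................................ 
.~~~♣................................. 
~.~~.................................. 
..~................................... 
...............................^.....═ 
..............................^^.....═ 
..............................^......═ 
........~......................^.....═ 
........~.....................♣......═ 
.....~~~....................♣.♣♣.....═ 
......~~~.~...............♣..♣.......═ 
........~...............♣♣...........═ 
...................@.....♣.♣.........═ 
.....................................═ 
.....................................═ 
.....................................═ 
.....................................═ 
......................#..............═ 
......................#..............═ 
.^...................................═ 
.^...................................═ 
.....................................═ 
                                       
                                       


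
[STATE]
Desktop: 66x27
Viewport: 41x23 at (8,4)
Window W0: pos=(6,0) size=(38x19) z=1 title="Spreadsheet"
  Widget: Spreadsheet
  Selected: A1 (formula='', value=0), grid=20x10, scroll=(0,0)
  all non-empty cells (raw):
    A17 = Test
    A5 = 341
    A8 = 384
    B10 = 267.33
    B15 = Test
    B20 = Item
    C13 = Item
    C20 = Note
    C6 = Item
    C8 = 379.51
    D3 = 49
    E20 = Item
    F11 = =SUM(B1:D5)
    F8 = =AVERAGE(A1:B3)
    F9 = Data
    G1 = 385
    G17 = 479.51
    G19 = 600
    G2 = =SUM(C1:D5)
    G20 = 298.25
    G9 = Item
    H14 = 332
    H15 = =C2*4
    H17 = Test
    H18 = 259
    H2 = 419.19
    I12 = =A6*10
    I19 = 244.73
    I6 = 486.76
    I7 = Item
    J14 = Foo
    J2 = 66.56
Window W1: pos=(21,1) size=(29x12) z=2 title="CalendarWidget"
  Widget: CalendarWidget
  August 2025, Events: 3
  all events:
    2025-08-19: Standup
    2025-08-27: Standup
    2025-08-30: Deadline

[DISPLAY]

      A      ┃        August 2025        
-------------┃Mo Tu We Th Fr Sa Su       
 1      [0]  ┃             1  2  3       
 2        0  ┃ 4  5  6  7  8  9 10       
 3        0  ┃11 12 13 14 15 16 17       
 4        0  ┃18 19* 20 21 22 23 24      
 5      341  ┃25 26 27* 28 29 30* 31     
 6        0  ┃                           
 7        0  ┗━━━━━━━━━━━━━━━━━━━━━━━━━━━
 8      384       0  379.51       0┃     
 9        0       0       0       0┃     
10        0  267.33       0       0┃     
11        0       0       0       0┃     
12        0       0       0       0┃     
━━━━━━━━━━━━━━━━━━━━━━━━━━━━━━━━━━━┛     
                                         
                                         
                                         
                                         
                                         
                                         
                                         
                                         


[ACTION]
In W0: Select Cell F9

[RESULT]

      A      ┃        August 2025        
-------------┃Mo Tu We Th Fr Sa Su       
 1        0  ┃             1  2  3       
 2        0  ┃ 4  5  6  7  8  9 10       
 3        0  ┃11 12 13 14 15 16 17       
 4        0  ┃18 19* 20 21 22 23 24      
 5      341  ┃25 26 27* 28 29 30* 31     
 6        0  ┃                           
 7        0  ┗━━━━━━━━━━━━━━━━━━━━━━━━━━━
 8      384       0  379.51       0┃     
 9        0       0       0       0┃     
10        0  267.33       0       0┃     
11        0       0       0       0┃     
12        0       0       0       0┃     
━━━━━━━━━━━━━━━━━━━━━━━━━━━━━━━━━━━┛     
                                         
                                         
                                         
                                         
                                         
                                         
                                         
                                         


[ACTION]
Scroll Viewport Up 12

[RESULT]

━━━━━━━━━━━━━━━━━━━━━━━━━━━━━━━━━━━┓     
Spreadsheet  ┏━━━━━━━━━━━━━━━━━━━━━━━━━━━
─────────────┃ CalendarWidget            
9: Data      ┠───────────────────────────
      A      ┃        August 2025        
-------------┃Mo Tu We Th Fr Sa Su       
 1        0  ┃             1  2  3       
 2        0  ┃ 4  5  6  7  8  9 10       
 3        0  ┃11 12 13 14 15 16 17       
 4        0  ┃18 19* 20 21 22 23 24      
 5      341  ┃25 26 27* 28 29 30* 31     
 6        0  ┃                           
 7        0  ┗━━━━━━━━━━━━━━━━━━━━━━━━━━━
 8      384       0  379.51       0┃     
 9        0       0       0       0┃     
10        0  267.33       0       0┃     
11        0       0       0       0┃     
12        0       0       0       0┃     
━━━━━━━━━━━━━━━━━━━━━━━━━━━━━━━━━━━┛     
                                         
                                         
                                         
                                         


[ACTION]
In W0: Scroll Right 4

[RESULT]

━━━━━━━━━━━━━━━━━━━━━━━━━━━━━━━━━━━┓     
Spreadsheet  ┏━━━━━━━━━━━━━━━━━━━━━━━━━━━
─────────────┃ CalendarWidget            
9: Data      ┠───────────────────────────
      E      ┃        August 2025        
-------------┃Mo Tu We Th Fr Sa Su       
 1        0  ┃             1  2  3       
 2        0  ┃ 4  5  6  7  8  9 10       
 3        0  ┃11 12 13 14 15 16 17       
 4        0  ┃18 19* 20 21 22 23 24      
 5        0  ┃25 26 27* 28 29 30* 31     
 6        0  ┃                           
 7        0  ┗━━━━━━━━━━━━━━━━━━━━━━━━━━━
 8        0       0       0       0┃     
 9        0[Data]  Item           0┃     
10        0       0       0       0┃     
11        0      49       0       0┃     
12        0       0       0       0┃     
━━━━━━━━━━━━━━━━━━━━━━━━━━━━━━━━━━━┛     
                                         
                                         
                                         
                                         


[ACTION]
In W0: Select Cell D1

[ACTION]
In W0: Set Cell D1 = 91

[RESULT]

━━━━━━━━━━━━━━━━━━━━━━━━━━━━━━━━━━━┓     
Spreadsheet  ┏━━━━━━━━━━━━━━━━━━━━━━━━━━━
─────────────┃ CalendarWidget            
1: 91        ┠───────────────────────────
      E      ┃        August 2025        
-------------┃Mo Tu We Th Fr Sa Su       
 1        0  ┃             1  2  3       
 2        0  ┃ 4  5  6  7  8  9 10       
 3        0  ┃11 12 13 14 15 16 17       
 4        0  ┃18 19* 20 21 22 23 24      
 5        0  ┃25 26 27* 28 29 30* 31     
 6        0  ┃                           
 7        0  ┗━━━━━━━━━━━━━━━━━━━━━━━━━━━
 8        0       0       0       0┃     
 9        0Data    Item           0┃     
10        0       0       0       0┃     
11        0     140       0       0┃     
12        0       0       0       0┃     
━━━━━━━━━━━━━━━━━━━━━━━━━━━━━━━━━━━┛     
                                         
                                         
                                         
                                         
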